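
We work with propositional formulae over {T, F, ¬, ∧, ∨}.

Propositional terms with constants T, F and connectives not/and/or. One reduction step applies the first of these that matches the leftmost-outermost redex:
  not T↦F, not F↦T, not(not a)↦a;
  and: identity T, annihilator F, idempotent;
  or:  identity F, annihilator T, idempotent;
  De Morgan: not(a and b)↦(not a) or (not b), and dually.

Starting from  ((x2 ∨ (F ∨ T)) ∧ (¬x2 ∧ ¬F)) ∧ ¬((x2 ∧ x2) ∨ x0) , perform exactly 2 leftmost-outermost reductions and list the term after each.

  start: ((x2 ∨ (F ∨ T)) ∧ (¬x2 ∧ ¬F)) ∧ ¬((x2 ∧ x2) ∨ x0)
  step 1: ((x2 ∨ T) ∧ (¬x2 ∧ ¬F)) ∧ ¬((x2 ∧ x2) ∨ x0)
  step 2: (T ∧ (¬x2 ∧ ¬F)) ∧ ¬((x2 ∧ x2) ∨ x0)

Answer: after 2 steps: (T ∧ (¬x2 ∧ ¬F)) ∧ ¬((x2 ∧ x2) ∨ x0)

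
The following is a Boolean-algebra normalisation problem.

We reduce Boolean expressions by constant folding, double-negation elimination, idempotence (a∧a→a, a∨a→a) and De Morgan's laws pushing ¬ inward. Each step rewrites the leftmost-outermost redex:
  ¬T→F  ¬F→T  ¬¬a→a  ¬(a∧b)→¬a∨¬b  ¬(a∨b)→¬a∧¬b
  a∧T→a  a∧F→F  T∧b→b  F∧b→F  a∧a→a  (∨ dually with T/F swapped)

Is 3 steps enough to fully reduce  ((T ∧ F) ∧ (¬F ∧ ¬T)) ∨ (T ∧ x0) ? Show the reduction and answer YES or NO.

Answer: NO — after 3 steps the term is T ∧ x0, not yet normal

Reduction:
  start: ((T ∧ F) ∧ (¬F ∧ ¬T)) ∨ (T ∧ x0)
  →1  (F ∧ (¬F ∧ ¬T)) ∨ (T ∧ x0)
  →2  F ∨ (T ∧ x0)
  →3  T ∧ x0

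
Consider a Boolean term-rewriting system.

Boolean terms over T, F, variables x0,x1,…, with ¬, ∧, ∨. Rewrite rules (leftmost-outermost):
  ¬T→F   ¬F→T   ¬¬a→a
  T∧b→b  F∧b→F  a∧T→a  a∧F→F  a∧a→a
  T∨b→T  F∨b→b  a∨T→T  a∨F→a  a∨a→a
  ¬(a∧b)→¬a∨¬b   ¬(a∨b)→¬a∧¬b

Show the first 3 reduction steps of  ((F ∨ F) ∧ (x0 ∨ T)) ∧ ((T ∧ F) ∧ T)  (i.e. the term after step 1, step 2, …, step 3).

Answer: after 3 steps: F

Reduction:
  start: ((F ∨ F) ∧ (x0 ∨ T)) ∧ ((T ∧ F) ∧ T)
  step 1: (F ∧ (x0 ∨ T)) ∧ ((T ∧ F) ∧ T)
  step 2: F ∧ ((T ∧ F) ∧ T)
  step 3: F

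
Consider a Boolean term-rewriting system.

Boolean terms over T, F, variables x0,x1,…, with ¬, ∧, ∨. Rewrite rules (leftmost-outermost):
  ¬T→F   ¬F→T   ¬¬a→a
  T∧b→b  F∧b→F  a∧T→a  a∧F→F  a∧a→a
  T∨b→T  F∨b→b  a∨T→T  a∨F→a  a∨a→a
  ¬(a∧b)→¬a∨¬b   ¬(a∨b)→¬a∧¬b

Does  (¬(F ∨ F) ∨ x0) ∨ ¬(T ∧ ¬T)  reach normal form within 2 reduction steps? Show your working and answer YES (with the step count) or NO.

Answer: NO — after 2 steps the term is (¬F ∨ x0) ∨ ¬(T ∧ ¬T), not yet normal

Derivation:
  start: (¬(F ∨ F) ∨ x0) ∨ ¬(T ∧ ¬T)
  →1  ((¬F ∧ ¬F) ∨ x0) ∨ ¬(T ∧ ¬T)
  →2  (¬F ∨ x0) ∨ ¬(T ∧ ¬T)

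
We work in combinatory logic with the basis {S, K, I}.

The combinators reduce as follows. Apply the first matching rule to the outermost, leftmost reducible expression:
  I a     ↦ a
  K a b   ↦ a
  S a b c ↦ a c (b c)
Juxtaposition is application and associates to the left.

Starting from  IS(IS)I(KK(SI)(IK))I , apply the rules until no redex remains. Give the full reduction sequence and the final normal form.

  start: IS(IS)I(KK(SI)(IK))I
  →1  S(IS)I(KK(SI)(IK))I
  →2  IS(KK(SI)(IK))(I(KK(SI)(IK)))I
  →3  S(KK(SI)(IK))(I(KK(SI)(IK)))I
  →4  KK(SI)(IK)I(I(KK(SI)(IK))I)
  →5  K(IK)I(I(KK(SI)(IK))I)
  →6  IK(I(KK(SI)(IK))I)
  →7  K(I(KK(SI)(IK))I)
  →8  K(KK(SI)(IK)I)
  →9  K(K(IK)I)
  →10  K(IK)
  →11  KK

Answer: normal form = KK  (in 11 steps)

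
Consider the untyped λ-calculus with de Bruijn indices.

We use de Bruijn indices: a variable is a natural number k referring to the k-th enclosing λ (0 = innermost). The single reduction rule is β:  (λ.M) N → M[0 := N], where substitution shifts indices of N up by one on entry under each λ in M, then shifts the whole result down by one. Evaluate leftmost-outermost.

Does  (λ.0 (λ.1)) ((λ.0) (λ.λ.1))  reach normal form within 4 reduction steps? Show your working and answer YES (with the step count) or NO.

  start: (λ.0 (λ.1)) ((λ.0) (λ.λ.1))
  →1  (λ.0) (λ.λ.1) (λ.(λ.0) (λ.λ.1))
  →2  (λ.λ.1) (λ.(λ.0) (λ.λ.1))
  →3  λ.λ.(λ.0) (λ.λ.1)
  →4  λ.λ.λ.λ.1

Answer: YES — reaches normal form λ.λ.λ.λ.1 in 4 ≤ 4 steps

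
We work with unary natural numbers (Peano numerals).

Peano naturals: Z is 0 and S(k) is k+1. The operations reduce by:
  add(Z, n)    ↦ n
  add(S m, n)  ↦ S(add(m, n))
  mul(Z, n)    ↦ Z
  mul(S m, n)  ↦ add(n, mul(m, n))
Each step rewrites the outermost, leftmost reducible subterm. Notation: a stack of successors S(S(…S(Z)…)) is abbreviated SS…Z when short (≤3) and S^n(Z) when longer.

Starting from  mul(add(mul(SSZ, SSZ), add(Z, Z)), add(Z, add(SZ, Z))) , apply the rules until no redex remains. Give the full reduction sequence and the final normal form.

  start: mul(add(mul(SSZ, SSZ), add(Z, Z)), add(Z, add(SZ, Z)))
  →1  mul(add(add(SSZ, mul(SZ, SSZ)), add(Z, Z)), add(Z, add(SZ, Z)))
  →2  mul(add(S(add(SZ, mul(SZ, SSZ))), add(Z, Z)), add(Z, add(SZ, Z)))
  →3  mul(S(add(add(SZ, mul(SZ, SSZ)), add(Z, Z))), add(Z, add(SZ, Z)))
  →4  add(add(Z, add(SZ, Z)), mul(add(add(SZ, mul(SZ, SSZ)), add(Z, Z)), add(Z, add(SZ, Z))))
  →5  add(add(SZ, Z), mul(add(add(SZ, mul(SZ, SSZ)), add(Z, Z)), add(Z, add(SZ, Z))))
  →6  add(S(add(Z, Z)), mul(add(add(SZ, mul(SZ, SSZ)), add(Z, Z)), add(Z, add(SZ, Z))))
  →7  S(add(add(Z, Z), mul(add(add(SZ, mul(SZ, SSZ)), add(Z, Z)), add(Z, add(SZ, Z)))))
  →8  S(add(Z, mul(add(add(SZ, mul(SZ, SSZ)), add(Z, Z)), add(Z, add(SZ, Z)))))
  →9  S(mul(add(add(SZ, mul(SZ, SSZ)), add(Z, Z)), add(Z, add(SZ, Z))))
  →10  S(mul(add(S(add(Z, mul(SZ, SSZ))), add(Z, Z)), add(Z, add(SZ, Z))))
  →11  S(mul(S(add(add(Z, mul(SZ, SSZ)), add(Z, Z))), add(Z, add(SZ, Z))))
  →12  S(add(add(Z, add(SZ, Z)), mul(add(add(Z, mul(SZ, SSZ)), add(Z, Z)), add(Z, add(SZ, Z)))))
  →13  S(add(add(SZ, Z), mul(add(add(Z, mul(SZ, SSZ)), add(Z, Z)), add(Z, add(SZ, Z)))))
  →14  S(add(S(add(Z, Z)), mul(add(add(Z, mul(SZ, SSZ)), add(Z, Z)), add(Z, add(SZ, Z)))))
  →15  S(S(add(add(Z, Z), mul(add(add(Z, mul(SZ, SSZ)), add(Z, Z)), add(Z, add(SZ, Z))))))
  →16  S(S(add(Z, mul(add(add(Z, mul(SZ, SSZ)), add(Z, Z)), add(Z, add(SZ, Z))))))
  →17  S(S(mul(add(add(Z, mul(SZ, SSZ)), add(Z, Z)), add(Z, add(SZ, Z)))))
  →18  S(S(mul(add(mul(SZ, SSZ), add(Z, Z)), add(Z, add(SZ, Z)))))
  →19  S(S(mul(add(add(SSZ, mul(Z, SSZ)), add(Z, Z)), add(Z, add(SZ, Z)))))
  →20  S(S(mul(add(S(add(SZ, mul(Z, SSZ))), add(Z, Z)), add(Z, add(SZ, Z)))))
  →21  S(S(mul(S(add(add(SZ, mul(Z, SSZ)), add(Z, Z))), add(Z, add(SZ, Z)))))
  →22  S(S(add(add(Z, add(SZ, Z)), mul(add(add(SZ, mul(Z, SSZ)), add(Z, Z)), add(Z, add(SZ, Z))))))
  →23  S(S(add(add(SZ, Z), mul(add(add(SZ, mul(Z, SSZ)), add(Z, Z)), add(Z, add(SZ, Z))))))
  →24  S(S(add(S(add(Z, Z)), mul(add(add(SZ, mul(Z, SSZ)), add(Z, Z)), add(Z, add(SZ, Z))))))
  →25  S(S(S(add(add(Z, Z), mul(add(add(SZ, mul(Z, SSZ)), add(Z, Z)), add(Z, add(SZ, Z)))))))
  →26  S(S(S(add(Z, mul(add(add(SZ, mul(Z, SSZ)), add(Z, Z)), add(Z, add(SZ, Z)))))))
  →27  S(S(S(mul(add(add(SZ, mul(Z, SSZ)), add(Z, Z)), add(Z, add(SZ, Z))))))
  →28  S(S(S(mul(add(S(add(Z, mul(Z, SSZ))), add(Z, Z)), add(Z, add(SZ, Z))))))
  →29  S(S(S(mul(S(add(add(Z, mul(Z, SSZ)), add(Z, Z))), add(Z, add(SZ, Z))))))
  →30  S(S(S(add(add(Z, add(SZ, Z)), mul(add(add(Z, mul(Z, SSZ)), add(Z, Z)), add(Z, add(SZ, Z)))))))
  →31  S(S(S(add(add(SZ, Z), mul(add(add(Z, mul(Z, SSZ)), add(Z, Z)), add(Z, add(SZ, Z)))))))
  →32  S(S(S(add(S(add(Z, Z)), mul(add(add(Z, mul(Z, SSZ)), add(Z, Z)), add(Z, add(SZ, Z)))))))
  →33  S(S(S(S(add(add(Z, Z), mul(add(add(Z, mul(Z, SSZ)), add(Z, Z)), add(Z, add(SZ, Z))))))))
  →34  S(S(S(S(add(Z, mul(add(add(Z, mul(Z, SSZ)), add(Z, Z)), add(Z, add(SZ, Z))))))))
  →35  S(S(S(S(mul(add(add(Z, mul(Z, SSZ)), add(Z, Z)), add(Z, add(SZ, Z)))))))
  →36  S(S(S(S(mul(add(mul(Z, SSZ), add(Z, Z)), add(Z, add(SZ, Z)))))))
  →37  S(S(S(S(mul(add(Z, add(Z, Z)), add(Z, add(SZ, Z)))))))
  →38  S(S(S(S(mul(add(Z, Z), add(Z, add(SZ, Z)))))))
  →39  S(S(S(S(mul(Z, add(Z, add(SZ, Z)))))))
  →40  S^4(Z)

Answer: normal form = S^4(Z)  (in 40 steps)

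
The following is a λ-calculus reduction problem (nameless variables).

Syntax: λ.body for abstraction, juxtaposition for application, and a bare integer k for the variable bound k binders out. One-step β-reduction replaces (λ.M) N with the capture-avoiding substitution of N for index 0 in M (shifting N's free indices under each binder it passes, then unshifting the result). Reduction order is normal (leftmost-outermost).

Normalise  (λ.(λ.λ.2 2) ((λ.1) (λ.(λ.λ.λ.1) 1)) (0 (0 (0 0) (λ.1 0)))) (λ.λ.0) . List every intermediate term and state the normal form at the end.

Answer: normal form = λ.0  (in 4 steps)

Derivation:
  start: (λ.(λ.λ.2 2) ((λ.1) (λ.(λ.λ.λ.1) 1)) (0 (0 (0 0) (λ.1 0)))) (λ.λ.0)
  step 1: (λ.λ.(λ.λ.0) (λ.λ.0)) ((λ.λ.λ.0) (λ.(λ.λ.λ.1) (λ.λ.0))) ((λ.λ.0) ((λ.λ.0) ((λ.λ.0) (λ.λ.0)) (λ.(λ.λ.0) 0)))
  step 2: (λ.(λ.λ.0) (λ.λ.0)) ((λ.λ.0) ((λ.λ.0) ((λ.λ.0) (λ.λ.0)) (λ.(λ.λ.0) 0)))
  step 3: (λ.λ.0) (λ.λ.0)
  step 4: λ.0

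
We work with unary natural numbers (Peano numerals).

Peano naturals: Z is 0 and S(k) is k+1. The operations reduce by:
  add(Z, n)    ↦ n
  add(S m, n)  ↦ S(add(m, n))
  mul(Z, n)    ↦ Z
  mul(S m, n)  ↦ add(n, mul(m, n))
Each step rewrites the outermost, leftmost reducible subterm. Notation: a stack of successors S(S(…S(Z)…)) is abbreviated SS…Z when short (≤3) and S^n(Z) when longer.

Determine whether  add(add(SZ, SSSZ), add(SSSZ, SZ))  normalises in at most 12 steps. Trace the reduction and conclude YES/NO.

  start: add(add(SZ, SSSZ), add(SSSZ, SZ))
  step 1: add(S(add(Z, SSSZ)), add(SSSZ, SZ))
  step 2: S(add(add(Z, SSSZ), add(SSSZ, SZ)))
  step 3: S(add(SSSZ, add(SSSZ, SZ)))
  step 4: S(S(add(SSZ, add(SSSZ, SZ))))
  step 5: S(S(S(add(SZ, add(SSSZ, SZ)))))
  step 6: S(S(S(S(add(Z, add(SSSZ, SZ))))))
  step 7: S(S(S(S(add(SSSZ, SZ)))))
  step 8: S(S(S(S(S(add(SSZ, SZ))))))
  step 9: S(S(S(S(S(S(add(SZ, SZ)))))))
  step 10: S(S(S(S(S(S(S(add(Z, SZ))))))))
  step 11: S^8(Z)

Answer: YES — reaches normal form S^8(Z) in 11 ≤ 12 steps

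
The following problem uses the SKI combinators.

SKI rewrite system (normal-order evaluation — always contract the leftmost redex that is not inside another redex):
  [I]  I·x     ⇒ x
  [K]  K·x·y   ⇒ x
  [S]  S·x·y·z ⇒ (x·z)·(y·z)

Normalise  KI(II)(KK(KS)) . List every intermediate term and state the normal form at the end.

  start: KI(II)(KK(KS))
  →1  I(KK(KS))
  →2  KK(KS)
  →3  K

Answer: normal form = K  (in 3 steps)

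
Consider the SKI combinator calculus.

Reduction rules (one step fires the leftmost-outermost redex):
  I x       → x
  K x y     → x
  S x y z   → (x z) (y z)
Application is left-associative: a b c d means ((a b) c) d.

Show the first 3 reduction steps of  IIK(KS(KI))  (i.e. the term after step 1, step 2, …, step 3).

Answer: after 3 steps: KS

Derivation:
  start: IIK(KS(KI))
  →1  IK(KS(KI))
  →2  K(KS(KI))
  →3  KS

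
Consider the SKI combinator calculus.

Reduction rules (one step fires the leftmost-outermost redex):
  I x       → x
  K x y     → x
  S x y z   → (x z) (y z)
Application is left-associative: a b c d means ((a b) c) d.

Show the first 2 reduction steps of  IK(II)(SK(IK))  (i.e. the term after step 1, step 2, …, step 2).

  start: IK(II)(SK(IK))
  step 1: K(II)(SK(IK))
  step 2: II

Answer: after 2 steps: II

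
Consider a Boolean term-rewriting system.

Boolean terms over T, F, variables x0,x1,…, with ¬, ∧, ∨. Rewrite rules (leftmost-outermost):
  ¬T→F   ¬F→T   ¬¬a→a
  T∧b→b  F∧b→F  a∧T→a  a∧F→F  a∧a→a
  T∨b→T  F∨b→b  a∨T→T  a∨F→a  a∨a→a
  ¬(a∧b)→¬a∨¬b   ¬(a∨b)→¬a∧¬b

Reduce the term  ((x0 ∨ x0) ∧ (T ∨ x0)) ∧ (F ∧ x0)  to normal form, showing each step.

Answer: normal form = F  (in 5 steps)

Derivation:
  start: ((x0 ∨ x0) ∧ (T ∨ x0)) ∧ (F ∧ x0)
  →1  (x0 ∧ (T ∨ x0)) ∧ (F ∧ x0)
  →2  (x0 ∧ T) ∧ (F ∧ x0)
  →3  x0 ∧ (F ∧ x0)
  →4  x0 ∧ F
  →5  F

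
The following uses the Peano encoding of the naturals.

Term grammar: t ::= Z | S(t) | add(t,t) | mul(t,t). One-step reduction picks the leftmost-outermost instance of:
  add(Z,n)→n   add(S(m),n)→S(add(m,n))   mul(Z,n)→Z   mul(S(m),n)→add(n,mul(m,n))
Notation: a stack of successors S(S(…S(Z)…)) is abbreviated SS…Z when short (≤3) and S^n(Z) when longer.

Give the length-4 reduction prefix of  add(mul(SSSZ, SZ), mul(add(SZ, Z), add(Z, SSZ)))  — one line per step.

  start: add(mul(SSSZ, SZ), mul(add(SZ, Z), add(Z, SSZ)))
  [1] add(add(SZ, mul(SSZ, SZ)), mul(add(SZ, Z), add(Z, SSZ)))
  [2] add(S(add(Z, mul(SSZ, SZ))), mul(add(SZ, Z), add(Z, SSZ)))
  [3] S(add(add(Z, mul(SSZ, SZ)), mul(add(SZ, Z), add(Z, SSZ))))
  [4] S(add(mul(SSZ, SZ), mul(add(SZ, Z), add(Z, SSZ))))

Answer: after 4 steps: S(add(mul(SSZ, SZ), mul(add(SZ, Z), add(Z, SSZ))))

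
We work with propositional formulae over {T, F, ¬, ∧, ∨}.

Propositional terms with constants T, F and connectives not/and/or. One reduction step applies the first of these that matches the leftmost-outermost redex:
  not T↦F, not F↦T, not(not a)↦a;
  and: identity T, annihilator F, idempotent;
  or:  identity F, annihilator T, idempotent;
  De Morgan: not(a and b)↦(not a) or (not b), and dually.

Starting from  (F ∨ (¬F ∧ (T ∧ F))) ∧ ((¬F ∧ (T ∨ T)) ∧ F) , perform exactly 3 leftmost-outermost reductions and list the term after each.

Answer: after 3 steps: (T ∧ F) ∧ ((¬F ∧ (T ∨ T)) ∧ F)

Working:
  start: (F ∨ (¬F ∧ (T ∧ F))) ∧ ((¬F ∧ (T ∨ T)) ∧ F)
  →1  (¬F ∧ (T ∧ F)) ∧ ((¬F ∧ (T ∨ T)) ∧ F)
  →2  (T ∧ (T ∧ F)) ∧ ((¬F ∧ (T ∨ T)) ∧ F)
  →3  (T ∧ F) ∧ ((¬F ∧ (T ∨ T)) ∧ F)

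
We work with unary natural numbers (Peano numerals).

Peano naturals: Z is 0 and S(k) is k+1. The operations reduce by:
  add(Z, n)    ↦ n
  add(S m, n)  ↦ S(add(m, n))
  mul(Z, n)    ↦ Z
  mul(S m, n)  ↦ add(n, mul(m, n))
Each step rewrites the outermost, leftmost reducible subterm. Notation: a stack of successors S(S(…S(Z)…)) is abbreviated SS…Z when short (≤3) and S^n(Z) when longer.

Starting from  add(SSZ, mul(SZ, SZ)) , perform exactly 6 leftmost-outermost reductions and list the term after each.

Answer: after 6 steps: S(S(S(mul(Z, SZ))))

Reduction:
  start: add(SSZ, mul(SZ, SZ))
  →1  S(add(SZ, mul(SZ, SZ)))
  →2  S(S(add(Z, mul(SZ, SZ))))
  →3  S(S(mul(SZ, SZ)))
  →4  S(S(add(SZ, mul(Z, SZ))))
  →5  S(S(S(add(Z, mul(Z, SZ)))))
  →6  S(S(S(mul(Z, SZ))))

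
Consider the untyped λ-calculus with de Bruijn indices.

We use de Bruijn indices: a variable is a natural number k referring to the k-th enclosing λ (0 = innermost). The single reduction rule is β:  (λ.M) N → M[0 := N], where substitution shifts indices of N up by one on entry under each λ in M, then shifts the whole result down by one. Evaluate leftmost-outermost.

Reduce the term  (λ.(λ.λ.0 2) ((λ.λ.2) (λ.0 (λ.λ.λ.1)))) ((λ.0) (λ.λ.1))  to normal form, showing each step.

  start: (λ.(λ.λ.0 2) ((λ.λ.2) (λ.0 (λ.λ.λ.1)))) ((λ.0) (λ.λ.1))
  [1] (λ.λ.0 ((λ.0) (λ.λ.1))) ((λ.λ.(λ.0) (λ.λ.1)) (λ.0 (λ.λ.λ.1)))
  [2] λ.0 ((λ.0) (λ.λ.1))
  [3] λ.0 (λ.λ.1)

Answer: normal form = λ.0 (λ.λ.1)  (in 3 steps)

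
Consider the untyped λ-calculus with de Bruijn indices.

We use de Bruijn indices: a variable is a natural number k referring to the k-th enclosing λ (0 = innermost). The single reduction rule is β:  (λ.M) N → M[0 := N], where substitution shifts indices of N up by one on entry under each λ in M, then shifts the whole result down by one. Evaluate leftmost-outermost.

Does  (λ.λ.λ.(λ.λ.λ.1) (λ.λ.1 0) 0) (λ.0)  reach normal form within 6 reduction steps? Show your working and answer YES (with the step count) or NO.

Answer: YES — reaches normal form λ.λ.λ.1 in 3 ≤ 6 steps

Working:
  start: (λ.λ.λ.(λ.λ.λ.1) (λ.λ.1 0) 0) (λ.0)
  step 1: λ.λ.(λ.λ.λ.1) (λ.λ.1 0) 0
  step 2: λ.λ.(λ.λ.1) 0
  step 3: λ.λ.λ.1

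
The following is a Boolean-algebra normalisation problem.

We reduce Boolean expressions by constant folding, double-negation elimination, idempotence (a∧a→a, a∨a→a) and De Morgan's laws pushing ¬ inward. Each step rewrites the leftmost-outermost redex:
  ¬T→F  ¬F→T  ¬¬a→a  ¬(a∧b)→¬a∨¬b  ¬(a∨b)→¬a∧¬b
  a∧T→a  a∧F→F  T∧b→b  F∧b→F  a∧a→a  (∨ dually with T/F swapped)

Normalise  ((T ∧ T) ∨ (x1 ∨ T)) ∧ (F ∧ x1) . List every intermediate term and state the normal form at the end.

Answer: normal form = F  (in 4 steps)

Derivation:
  start: ((T ∧ T) ∨ (x1 ∨ T)) ∧ (F ∧ x1)
  [1] (T ∨ (x1 ∨ T)) ∧ (F ∧ x1)
  [2] T ∧ (F ∧ x1)
  [3] F ∧ x1
  [4] F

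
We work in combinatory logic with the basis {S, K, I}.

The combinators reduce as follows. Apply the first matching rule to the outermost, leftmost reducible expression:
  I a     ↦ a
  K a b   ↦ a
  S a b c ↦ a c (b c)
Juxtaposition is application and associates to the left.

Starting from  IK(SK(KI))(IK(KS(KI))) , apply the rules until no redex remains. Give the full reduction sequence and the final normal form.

  start: IK(SK(KI))(IK(KS(KI)))
  step 1: K(SK(KI))(IK(KS(KI)))
  step 2: SK(KI)

Answer: normal form = SK(KI)  (in 2 steps)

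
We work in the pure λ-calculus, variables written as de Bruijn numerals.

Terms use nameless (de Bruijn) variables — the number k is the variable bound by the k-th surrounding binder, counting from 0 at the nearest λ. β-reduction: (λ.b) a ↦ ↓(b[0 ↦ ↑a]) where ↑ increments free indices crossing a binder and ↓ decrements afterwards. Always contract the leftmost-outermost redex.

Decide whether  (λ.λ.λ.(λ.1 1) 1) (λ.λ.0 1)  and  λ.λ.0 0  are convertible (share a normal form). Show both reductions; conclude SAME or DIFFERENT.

Term A:
  start: (λ.λ.λ.(λ.1 1) 1) (λ.λ.0 1)
  step 1: λ.λ.(λ.1 1) 1
  step 2: λ.λ.0 0

Term B:
  start: λ.λ.0 0

Answer: SAME — A ⇓ λ.λ.0 0, B ⇓ λ.λ.0 0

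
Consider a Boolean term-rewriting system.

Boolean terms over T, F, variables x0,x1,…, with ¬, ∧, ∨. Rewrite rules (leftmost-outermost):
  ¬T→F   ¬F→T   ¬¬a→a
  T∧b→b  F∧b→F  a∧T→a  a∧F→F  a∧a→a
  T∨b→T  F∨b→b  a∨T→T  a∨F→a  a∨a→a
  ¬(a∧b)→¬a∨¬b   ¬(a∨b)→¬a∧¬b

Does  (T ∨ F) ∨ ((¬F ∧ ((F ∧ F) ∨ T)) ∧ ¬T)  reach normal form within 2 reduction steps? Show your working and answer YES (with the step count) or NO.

  start: (T ∨ F) ∨ ((¬F ∧ ((F ∧ F) ∨ T)) ∧ ¬T)
  [1] T ∨ ((¬F ∧ ((F ∧ F) ∨ T)) ∧ ¬T)
  [2] T

Answer: YES — reaches normal form T in 2 ≤ 2 steps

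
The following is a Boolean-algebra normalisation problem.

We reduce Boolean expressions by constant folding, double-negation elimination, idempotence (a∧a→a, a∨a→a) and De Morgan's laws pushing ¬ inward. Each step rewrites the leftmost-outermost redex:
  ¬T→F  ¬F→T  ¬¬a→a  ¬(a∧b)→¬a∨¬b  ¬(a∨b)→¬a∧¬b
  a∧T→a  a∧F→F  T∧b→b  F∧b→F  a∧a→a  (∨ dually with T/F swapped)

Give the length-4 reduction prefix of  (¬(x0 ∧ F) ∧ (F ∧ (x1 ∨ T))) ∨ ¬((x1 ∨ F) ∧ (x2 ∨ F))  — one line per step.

Answer: after 4 steps: (F ∧ (x1 ∨ T)) ∨ ¬((x1 ∨ F) ∧ (x2 ∨ F))

Reduction:
  start: (¬(x0 ∧ F) ∧ (F ∧ (x1 ∨ T))) ∨ ¬((x1 ∨ F) ∧ (x2 ∨ F))
  step 1: ((¬x0 ∨ ¬F) ∧ (F ∧ (x1 ∨ T))) ∨ ¬((x1 ∨ F) ∧ (x2 ∨ F))
  step 2: ((¬x0 ∨ T) ∧ (F ∧ (x1 ∨ T))) ∨ ¬((x1 ∨ F) ∧ (x2 ∨ F))
  step 3: (T ∧ (F ∧ (x1 ∨ T))) ∨ ¬((x1 ∨ F) ∧ (x2 ∨ F))
  step 4: (F ∧ (x1 ∨ T)) ∨ ¬((x1 ∨ F) ∧ (x2 ∨ F))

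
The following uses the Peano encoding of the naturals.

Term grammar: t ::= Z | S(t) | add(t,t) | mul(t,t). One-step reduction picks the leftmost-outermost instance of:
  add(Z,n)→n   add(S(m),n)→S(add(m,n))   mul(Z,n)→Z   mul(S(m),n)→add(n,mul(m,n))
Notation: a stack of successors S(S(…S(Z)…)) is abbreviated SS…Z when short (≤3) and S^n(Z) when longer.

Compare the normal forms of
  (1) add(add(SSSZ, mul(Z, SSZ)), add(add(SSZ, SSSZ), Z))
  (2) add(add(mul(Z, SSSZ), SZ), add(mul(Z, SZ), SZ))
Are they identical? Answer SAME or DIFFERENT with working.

Term A:
  start: add(add(SSSZ, mul(Z, SSZ)), add(add(SSZ, SSSZ), Z))
  [1] add(S(add(SSZ, mul(Z, SSZ))), add(add(SSZ, SSSZ), Z))
  [2] S(add(add(SSZ, mul(Z, SSZ)), add(add(SSZ, SSSZ), Z)))
  [3] S(add(S(add(SZ, mul(Z, SSZ))), add(add(SSZ, SSSZ), Z)))
  [4] S(S(add(add(SZ, mul(Z, SSZ)), add(add(SSZ, SSSZ), Z))))
  [5] S(S(add(S(add(Z, mul(Z, SSZ))), add(add(SSZ, SSSZ), Z))))
  [6] S(S(S(add(add(Z, mul(Z, SSZ)), add(add(SSZ, SSSZ), Z)))))
  [7] S(S(S(add(mul(Z, SSZ), add(add(SSZ, SSSZ), Z)))))
  [8] S(S(S(add(Z, add(add(SSZ, SSSZ), Z)))))
  [9] S(S(S(add(add(SSZ, SSSZ), Z))))
  [10] S(S(S(add(S(add(SZ, SSSZ)), Z))))
  [11] S(S(S(S(add(add(SZ, SSSZ), Z)))))
  [12] S(S(S(S(add(S(add(Z, SSSZ)), Z)))))
  [13] S(S(S(S(S(add(add(Z, SSSZ), Z))))))
  [14] S(S(S(S(S(add(SSSZ, Z))))))
  [15] S(S(S(S(S(S(add(SSZ, Z)))))))
  [16] S(S(S(S(S(S(S(add(SZ, Z))))))))
  [17] S(S(S(S(S(S(S(S(add(Z, Z)))))))))
  [18] S^8(Z)

Term B:
  start: add(add(mul(Z, SSSZ), SZ), add(mul(Z, SZ), SZ))
  [1] add(add(Z, SZ), add(mul(Z, SZ), SZ))
  [2] add(SZ, add(mul(Z, SZ), SZ))
  [3] S(add(Z, add(mul(Z, SZ), SZ)))
  [4] S(add(mul(Z, SZ), SZ))
  [5] S(add(Z, SZ))
  [6] SSZ

Answer: DIFFERENT — A ⇓ S^8(Z), B ⇓ SSZ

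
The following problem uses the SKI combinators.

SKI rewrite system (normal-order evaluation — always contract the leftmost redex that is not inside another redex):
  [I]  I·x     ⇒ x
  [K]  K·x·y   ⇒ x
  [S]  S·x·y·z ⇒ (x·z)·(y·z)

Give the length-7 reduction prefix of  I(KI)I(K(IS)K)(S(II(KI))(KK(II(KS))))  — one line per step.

Answer: after 7 steps: S(S(KI)(KK(II(KS))))

Derivation:
  start: I(KI)I(K(IS)K)(S(II(KI))(KK(II(KS))))
  step 1: KII(K(IS)K)(S(II(KI))(KK(II(KS))))
  step 2: I(K(IS)K)(S(II(KI))(KK(II(KS))))
  step 3: K(IS)K(S(II(KI))(KK(II(KS))))
  step 4: IS(S(II(KI))(KK(II(KS))))
  step 5: S(S(II(KI))(KK(II(KS))))
  step 6: S(S(I(KI))(KK(II(KS))))
  step 7: S(S(KI)(KK(II(KS))))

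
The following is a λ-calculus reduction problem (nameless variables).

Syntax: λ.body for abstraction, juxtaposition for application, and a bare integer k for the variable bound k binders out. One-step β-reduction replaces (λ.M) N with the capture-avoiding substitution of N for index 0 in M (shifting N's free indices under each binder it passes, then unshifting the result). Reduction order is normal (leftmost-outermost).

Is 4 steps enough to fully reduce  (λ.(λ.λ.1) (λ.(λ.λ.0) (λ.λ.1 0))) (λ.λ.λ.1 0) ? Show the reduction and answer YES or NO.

Answer: YES — reaches normal form λ.λ.λ.0 in 3 ≤ 4 steps

Reduction:
  start: (λ.(λ.λ.1) (λ.(λ.λ.0) (λ.λ.1 0))) (λ.λ.λ.1 0)
  [1] (λ.λ.1) (λ.(λ.λ.0) (λ.λ.1 0))
  [2] λ.λ.(λ.λ.0) (λ.λ.1 0)
  [3] λ.λ.λ.0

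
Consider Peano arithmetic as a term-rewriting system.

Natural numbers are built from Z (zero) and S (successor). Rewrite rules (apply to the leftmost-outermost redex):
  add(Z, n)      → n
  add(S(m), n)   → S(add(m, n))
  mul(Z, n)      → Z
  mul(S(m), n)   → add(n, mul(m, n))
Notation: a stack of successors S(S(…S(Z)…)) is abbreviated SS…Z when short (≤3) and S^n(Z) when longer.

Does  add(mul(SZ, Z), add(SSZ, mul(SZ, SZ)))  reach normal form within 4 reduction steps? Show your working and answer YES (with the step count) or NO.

  start: add(mul(SZ, Z), add(SSZ, mul(SZ, SZ)))
  →1  add(add(Z, mul(Z, Z)), add(SSZ, mul(SZ, SZ)))
  →2  add(mul(Z, Z), add(SSZ, mul(SZ, SZ)))
  →3  add(Z, add(SSZ, mul(SZ, SZ)))
  →4  add(SSZ, mul(SZ, SZ))

Answer: NO — after 4 steps the term is add(SSZ, mul(SZ, SZ)), not yet normal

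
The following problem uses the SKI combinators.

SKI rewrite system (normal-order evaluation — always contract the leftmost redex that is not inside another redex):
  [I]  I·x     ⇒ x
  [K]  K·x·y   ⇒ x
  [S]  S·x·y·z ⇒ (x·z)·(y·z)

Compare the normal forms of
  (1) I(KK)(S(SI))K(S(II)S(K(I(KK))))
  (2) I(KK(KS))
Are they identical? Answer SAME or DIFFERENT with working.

Answer: SAME — A ⇓ K, B ⇓ K

Working:
Term A:
  start: I(KK)(S(SI))K(S(II)S(K(I(KK))))
  [1] KK(S(SI))K(S(II)S(K(I(KK))))
  [2] KK(S(II)S(K(I(KK))))
  [3] K

Term B:
  start: I(KK(KS))
  [1] KK(KS)
  [2] K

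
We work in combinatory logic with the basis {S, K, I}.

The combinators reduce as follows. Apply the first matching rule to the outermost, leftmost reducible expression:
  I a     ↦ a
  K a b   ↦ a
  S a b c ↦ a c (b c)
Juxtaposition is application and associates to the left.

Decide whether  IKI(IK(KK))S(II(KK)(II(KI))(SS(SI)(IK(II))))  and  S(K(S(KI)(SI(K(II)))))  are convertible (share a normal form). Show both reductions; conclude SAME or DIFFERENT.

Answer: SAME — A ⇓ S(K(S(KI)(SI(KI)))), B ⇓ S(K(S(KI)(SI(KI))))

Reduction:
Term A:
  start: IKI(IK(KK))S(II(KK)(II(KI))(SS(SI)(IK(II))))
  [1] KI(IK(KK))S(II(KK)(II(KI))(SS(SI)(IK(II))))
  [2] IS(II(KK)(II(KI))(SS(SI)(IK(II))))
  [3] S(II(KK)(II(KI))(SS(SI)(IK(II))))
  [4] S(I(KK)(II(KI))(SS(SI)(IK(II))))
  [5] S(KK(II(KI))(SS(SI)(IK(II))))
  [6] S(K(SS(SI)(IK(II))))
  [7] S(K(S(IK(II))(SI(IK(II)))))
  [8] S(K(S(K(II))(SI(IK(II)))))
  [9] S(K(S(KI)(SI(IK(II)))))
  [10] S(K(S(KI)(SI(K(II)))))
  [11] S(K(S(KI)(SI(KI))))

Term B:
  start: S(K(S(KI)(SI(K(II)))))
  [1] S(K(S(KI)(SI(KI))))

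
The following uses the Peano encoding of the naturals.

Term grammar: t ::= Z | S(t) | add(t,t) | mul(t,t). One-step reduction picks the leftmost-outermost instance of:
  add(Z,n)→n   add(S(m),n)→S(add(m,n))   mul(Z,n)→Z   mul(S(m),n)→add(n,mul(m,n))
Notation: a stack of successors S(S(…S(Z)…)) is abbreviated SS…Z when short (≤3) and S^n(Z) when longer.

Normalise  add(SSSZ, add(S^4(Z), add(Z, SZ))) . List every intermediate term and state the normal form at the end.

  start: add(SSSZ, add(S^4(Z), add(Z, SZ)))
  →1  S(add(SSZ, add(S^4(Z), add(Z, SZ))))
  →2  S(S(add(SZ, add(S^4(Z), add(Z, SZ)))))
  →3  S(S(S(add(Z, add(S^4(Z), add(Z, SZ))))))
  →4  S(S(S(add(S^4(Z), add(Z, SZ)))))
  →5  S(S(S(S(add(SSSZ, add(Z, SZ))))))
  →6  S(S(S(S(S(add(SSZ, add(Z, SZ)))))))
  →7  S(S(S(S(S(S(add(SZ, add(Z, SZ))))))))
  →8  S(S(S(S(S(S(S(add(Z, add(Z, SZ)))))))))
  →9  S(S(S(S(S(S(S(add(Z, SZ))))))))
  →10  S^8(Z)

Answer: normal form = S^8(Z)  (in 10 steps)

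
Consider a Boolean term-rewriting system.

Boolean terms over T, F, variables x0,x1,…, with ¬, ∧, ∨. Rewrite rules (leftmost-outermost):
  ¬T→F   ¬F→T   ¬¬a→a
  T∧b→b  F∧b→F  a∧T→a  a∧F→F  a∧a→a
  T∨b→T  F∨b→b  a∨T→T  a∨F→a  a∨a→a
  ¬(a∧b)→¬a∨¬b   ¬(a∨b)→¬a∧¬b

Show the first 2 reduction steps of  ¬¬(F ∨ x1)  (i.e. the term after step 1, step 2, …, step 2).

  start: ¬¬(F ∨ x1)
  [1] F ∨ x1
  [2] x1

Answer: after 2 steps: x1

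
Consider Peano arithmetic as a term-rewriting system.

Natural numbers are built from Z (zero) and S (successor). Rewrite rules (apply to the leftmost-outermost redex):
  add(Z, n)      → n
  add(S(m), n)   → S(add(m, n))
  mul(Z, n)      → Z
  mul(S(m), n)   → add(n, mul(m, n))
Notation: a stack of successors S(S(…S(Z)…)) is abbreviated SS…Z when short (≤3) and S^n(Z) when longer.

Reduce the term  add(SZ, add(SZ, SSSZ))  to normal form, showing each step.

Answer: normal form = S^5(Z)  (in 4 steps)

Derivation:
  start: add(SZ, add(SZ, SSSZ))
  →1  S(add(Z, add(SZ, SSSZ)))
  →2  S(add(SZ, SSSZ))
  →3  S(S(add(Z, SSSZ)))
  →4  S^5(Z)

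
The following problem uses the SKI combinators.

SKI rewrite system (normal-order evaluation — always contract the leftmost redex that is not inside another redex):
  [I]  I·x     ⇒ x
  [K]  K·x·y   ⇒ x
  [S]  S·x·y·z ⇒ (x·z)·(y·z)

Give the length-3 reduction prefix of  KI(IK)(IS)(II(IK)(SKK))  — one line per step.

Answer: after 3 steps: S(II(IK)(SKK))

Reduction:
  start: KI(IK)(IS)(II(IK)(SKK))
  step 1: I(IS)(II(IK)(SKK))
  step 2: IS(II(IK)(SKK))
  step 3: S(II(IK)(SKK))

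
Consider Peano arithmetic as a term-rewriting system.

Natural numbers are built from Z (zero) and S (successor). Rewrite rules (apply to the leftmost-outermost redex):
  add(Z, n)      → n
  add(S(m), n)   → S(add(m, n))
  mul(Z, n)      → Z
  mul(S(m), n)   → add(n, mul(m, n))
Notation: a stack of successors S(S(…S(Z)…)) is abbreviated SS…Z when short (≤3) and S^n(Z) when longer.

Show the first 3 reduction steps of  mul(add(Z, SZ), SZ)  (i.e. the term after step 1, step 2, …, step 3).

Answer: after 3 steps: S(add(Z, mul(Z, SZ)))

Reduction:
  start: mul(add(Z, SZ), SZ)
  →1  mul(SZ, SZ)
  →2  add(SZ, mul(Z, SZ))
  →3  S(add(Z, mul(Z, SZ)))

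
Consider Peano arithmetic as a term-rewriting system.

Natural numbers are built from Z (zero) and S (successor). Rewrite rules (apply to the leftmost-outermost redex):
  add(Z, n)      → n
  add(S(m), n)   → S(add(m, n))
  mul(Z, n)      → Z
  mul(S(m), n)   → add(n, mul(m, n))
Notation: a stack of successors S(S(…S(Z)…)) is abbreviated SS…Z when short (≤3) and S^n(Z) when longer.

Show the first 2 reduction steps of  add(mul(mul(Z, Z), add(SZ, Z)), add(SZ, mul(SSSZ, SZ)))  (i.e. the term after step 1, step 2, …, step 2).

Answer: after 2 steps: add(Z, add(SZ, mul(SSSZ, SZ)))

Derivation:
  start: add(mul(mul(Z, Z), add(SZ, Z)), add(SZ, mul(SSSZ, SZ)))
  step 1: add(mul(Z, add(SZ, Z)), add(SZ, mul(SSSZ, SZ)))
  step 2: add(Z, add(SZ, mul(SSSZ, SZ)))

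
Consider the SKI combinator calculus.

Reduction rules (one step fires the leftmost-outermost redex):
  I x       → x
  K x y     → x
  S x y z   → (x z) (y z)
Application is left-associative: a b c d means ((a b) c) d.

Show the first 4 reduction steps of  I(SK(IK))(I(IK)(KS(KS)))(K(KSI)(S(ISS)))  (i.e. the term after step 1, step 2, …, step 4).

  start: I(SK(IK))(I(IK)(KS(KS)))(K(KSI)(S(ISS)))
  →1  SK(IK)(I(IK)(KS(KS)))(K(KSI)(S(ISS)))
  →2  K(I(IK)(KS(KS)))(IK(I(IK)(KS(KS))))(K(KSI)(S(ISS)))
  →3  I(IK)(KS(KS))(K(KSI)(S(ISS)))
  →4  IK(KS(KS))(K(KSI)(S(ISS)))

Answer: after 4 steps: IK(KS(KS))(K(KSI)(S(ISS)))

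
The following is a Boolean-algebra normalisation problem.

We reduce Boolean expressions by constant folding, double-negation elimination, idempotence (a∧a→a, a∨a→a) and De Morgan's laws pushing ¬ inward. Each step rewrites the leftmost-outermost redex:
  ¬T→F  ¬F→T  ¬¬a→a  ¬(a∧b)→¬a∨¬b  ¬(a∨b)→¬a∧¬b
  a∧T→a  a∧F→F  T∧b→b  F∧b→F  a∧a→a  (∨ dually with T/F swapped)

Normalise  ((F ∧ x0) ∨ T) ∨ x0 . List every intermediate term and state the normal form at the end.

  start: ((F ∧ x0) ∨ T) ∨ x0
  step 1: T ∨ x0
  step 2: T

Answer: normal form = T  (in 2 steps)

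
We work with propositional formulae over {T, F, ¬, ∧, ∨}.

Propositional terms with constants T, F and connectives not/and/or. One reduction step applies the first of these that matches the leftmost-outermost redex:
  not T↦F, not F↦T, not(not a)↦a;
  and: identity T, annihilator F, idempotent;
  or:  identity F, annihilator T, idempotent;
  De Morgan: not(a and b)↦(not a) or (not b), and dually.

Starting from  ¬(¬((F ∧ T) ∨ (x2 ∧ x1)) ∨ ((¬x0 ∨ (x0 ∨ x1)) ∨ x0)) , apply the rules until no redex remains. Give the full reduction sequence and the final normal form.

Answer: normal form = (x2 ∧ x1) ∧ ((x0 ∧ (¬x0 ∧ ¬x1)) ∧ ¬x0)  (in 8 steps)

Derivation:
  start: ¬(¬((F ∧ T) ∨ (x2 ∧ x1)) ∨ ((¬x0 ∨ (x0 ∨ x1)) ∨ x0))
  step 1: ¬¬((F ∧ T) ∨ (x2 ∧ x1)) ∧ ¬((¬x0 ∨ (x0 ∨ x1)) ∨ x0)
  step 2: ((F ∧ T) ∨ (x2 ∧ x1)) ∧ ¬((¬x0 ∨ (x0 ∨ x1)) ∨ x0)
  step 3: (F ∨ (x2 ∧ x1)) ∧ ¬((¬x0 ∨ (x0 ∨ x1)) ∨ x0)
  step 4: (x2 ∧ x1) ∧ ¬((¬x0 ∨ (x0 ∨ x1)) ∨ x0)
  step 5: (x2 ∧ x1) ∧ (¬(¬x0 ∨ (x0 ∨ x1)) ∧ ¬x0)
  step 6: (x2 ∧ x1) ∧ ((¬¬x0 ∧ ¬(x0 ∨ x1)) ∧ ¬x0)
  step 7: (x2 ∧ x1) ∧ ((x0 ∧ ¬(x0 ∨ x1)) ∧ ¬x0)
  step 8: (x2 ∧ x1) ∧ ((x0 ∧ (¬x0 ∧ ¬x1)) ∧ ¬x0)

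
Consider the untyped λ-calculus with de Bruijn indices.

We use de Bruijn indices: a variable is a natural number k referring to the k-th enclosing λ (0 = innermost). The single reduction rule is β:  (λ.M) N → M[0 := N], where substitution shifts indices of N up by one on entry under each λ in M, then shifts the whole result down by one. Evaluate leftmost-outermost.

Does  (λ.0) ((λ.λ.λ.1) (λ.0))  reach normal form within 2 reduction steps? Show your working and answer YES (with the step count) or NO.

  start: (λ.0) ((λ.λ.λ.1) (λ.0))
  →1  (λ.λ.λ.1) (λ.0)
  →2  λ.λ.1

Answer: YES — reaches normal form λ.λ.1 in 2 ≤ 2 steps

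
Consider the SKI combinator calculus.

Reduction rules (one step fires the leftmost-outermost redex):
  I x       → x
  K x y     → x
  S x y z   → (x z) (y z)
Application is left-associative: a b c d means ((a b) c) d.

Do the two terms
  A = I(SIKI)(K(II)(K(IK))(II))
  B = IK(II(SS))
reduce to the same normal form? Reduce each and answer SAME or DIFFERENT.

Term A:
  start: I(SIKI)(K(II)(K(IK))(II))
  →1  SIKI(K(II)(K(IK))(II))
  →2  II(KI)(K(II)(K(IK))(II))
  →3  I(KI)(K(II)(K(IK))(II))
  →4  KI(K(II)(K(IK))(II))
  →5  I

Term B:
  start: IK(II(SS))
  →1  K(II(SS))
  →2  K(I(SS))
  →3  K(SS)

Answer: DIFFERENT — A ⇓ I, B ⇓ K(SS)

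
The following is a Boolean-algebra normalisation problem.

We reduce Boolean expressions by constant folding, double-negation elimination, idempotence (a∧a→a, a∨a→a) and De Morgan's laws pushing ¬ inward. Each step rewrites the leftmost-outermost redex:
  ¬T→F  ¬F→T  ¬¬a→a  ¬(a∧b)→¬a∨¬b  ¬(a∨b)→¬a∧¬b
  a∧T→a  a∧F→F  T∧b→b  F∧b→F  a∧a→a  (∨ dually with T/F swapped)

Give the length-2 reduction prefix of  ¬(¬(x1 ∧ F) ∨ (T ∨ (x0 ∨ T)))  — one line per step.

  start: ¬(¬(x1 ∧ F) ∨ (T ∨ (x0 ∨ T)))
  [1] ¬¬(x1 ∧ F) ∧ ¬(T ∨ (x0 ∨ T))
  [2] (x1 ∧ F) ∧ ¬(T ∨ (x0 ∨ T))

Answer: after 2 steps: (x1 ∧ F) ∧ ¬(T ∨ (x0 ∨ T))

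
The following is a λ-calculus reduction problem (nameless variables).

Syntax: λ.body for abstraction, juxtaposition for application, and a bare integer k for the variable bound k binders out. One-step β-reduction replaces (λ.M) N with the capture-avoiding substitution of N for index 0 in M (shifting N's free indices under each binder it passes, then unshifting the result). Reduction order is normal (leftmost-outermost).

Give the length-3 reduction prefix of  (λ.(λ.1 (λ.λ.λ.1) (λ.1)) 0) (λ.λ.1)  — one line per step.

Answer: after 3 steps: (λ.λ.λ.λ.1) (λ.λ.λ.1)

Derivation:
  start: (λ.(λ.1 (λ.λ.λ.1) (λ.1)) 0) (λ.λ.1)
  step 1: (λ.(λ.λ.1) (λ.λ.λ.1) (λ.1)) (λ.λ.1)
  step 2: (λ.λ.1) (λ.λ.λ.1) (λ.λ.λ.1)
  step 3: (λ.λ.λ.λ.1) (λ.λ.λ.1)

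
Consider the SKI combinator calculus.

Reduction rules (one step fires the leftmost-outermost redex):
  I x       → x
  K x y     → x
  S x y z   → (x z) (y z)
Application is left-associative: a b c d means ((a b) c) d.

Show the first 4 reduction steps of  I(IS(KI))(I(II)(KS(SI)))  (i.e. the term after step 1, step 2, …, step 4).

Answer: after 4 steps: S(KI)(I(KS(SI)))

Reduction:
  start: I(IS(KI))(I(II)(KS(SI)))
  step 1: IS(KI)(I(II)(KS(SI)))
  step 2: S(KI)(I(II)(KS(SI)))
  step 3: S(KI)(II(KS(SI)))
  step 4: S(KI)(I(KS(SI)))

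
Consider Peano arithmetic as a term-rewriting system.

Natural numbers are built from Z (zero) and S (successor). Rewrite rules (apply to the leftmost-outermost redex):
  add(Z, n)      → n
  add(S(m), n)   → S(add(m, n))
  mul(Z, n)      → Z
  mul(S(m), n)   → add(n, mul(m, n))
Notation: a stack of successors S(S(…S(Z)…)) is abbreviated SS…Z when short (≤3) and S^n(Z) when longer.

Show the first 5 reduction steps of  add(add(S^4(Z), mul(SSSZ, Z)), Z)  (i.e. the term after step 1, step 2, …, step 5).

  start: add(add(S^4(Z), mul(SSSZ, Z)), Z)
  →1  add(S(add(SSSZ, mul(SSSZ, Z))), Z)
  →2  S(add(add(SSSZ, mul(SSSZ, Z)), Z))
  →3  S(add(S(add(SSZ, mul(SSSZ, Z))), Z))
  →4  S(S(add(add(SSZ, mul(SSSZ, Z)), Z)))
  →5  S(S(add(S(add(SZ, mul(SSSZ, Z))), Z)))

Answer: after 5 steps: S(S(add(S(add(SZ, mul(SSSZ, Z))), Z)))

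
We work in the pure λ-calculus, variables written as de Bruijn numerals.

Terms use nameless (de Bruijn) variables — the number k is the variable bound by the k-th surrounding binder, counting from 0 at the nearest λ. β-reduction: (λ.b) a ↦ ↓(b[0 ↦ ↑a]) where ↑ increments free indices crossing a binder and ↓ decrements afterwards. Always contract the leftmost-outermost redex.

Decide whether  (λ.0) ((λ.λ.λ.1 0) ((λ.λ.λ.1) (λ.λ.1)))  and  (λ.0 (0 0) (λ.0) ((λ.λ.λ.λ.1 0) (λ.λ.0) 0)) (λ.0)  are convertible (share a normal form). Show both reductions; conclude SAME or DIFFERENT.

Term A:
  start: (λ.0) ((λ.λ.λ.1 0) ((λ.λ.λ.1) (λ.λ.1)))
  step 1: (λ.λ.λ.1 0) ((λ.λ.λ.1) (λ.λ.1))
  step 2: λ.λ.1 0

Term B:
  start: (λ.0 (0 0) (λ.0) ((λ.λ.λ.λ.1 0) (λ.λ.0) 0)) (λ.0)
  step 1: (λ.0) ((λ.0) (λ.0)) (λ.0) ((λ.λ.λ.λ.1 0) (λ.λ.0) (λ.0))
  step 2: (λ.0) (λ.0) (λ.0) ((λ.λ.λ.λ.1 0) (λ.λ.0) (λ.0))
  step 3: (λ.0) (λ.0) ((λ.λ.λ.λ.1 0) (λ.λ.0) (λ.0))
  step 4: (λ.0) ((λ.λ.λ.λ.1 0) (λ.λ.0) (λ.0))
  step 5: (λ.λ.λ.λ.1 0) (λ.λ.0) (λ.0)
  step 6: (λ.λ.λ.1 0) (λ.0)
  step 7: λ.λ.1 0

Answer: SAME — A ⇓ λ.λ.1 0, B ⇓ λ.λ.1 0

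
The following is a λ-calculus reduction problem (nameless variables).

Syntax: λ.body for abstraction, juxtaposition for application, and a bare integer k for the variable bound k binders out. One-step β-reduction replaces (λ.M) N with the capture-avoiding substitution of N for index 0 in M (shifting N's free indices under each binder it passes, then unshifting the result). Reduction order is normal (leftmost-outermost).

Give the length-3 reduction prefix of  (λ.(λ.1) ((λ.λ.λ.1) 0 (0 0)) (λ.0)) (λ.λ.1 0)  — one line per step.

  start: (λ.(λ.1) ((λ.λ.λ.1) 0 (0 0)) (λ.0)) (λ.λ.1 0)
  [1] (λ.λ.λ.1 0) ((λ.λ.λ.1) (λ.λ.1 0) ((λ.λ.1 0) (λ.λ.1 0))) (λ.0)
  [2] (λ.λ.1 0) (λ.0)
  [3] λ.(λ.0) 0

Answer: after 3 steps: λ.(λ.0) 0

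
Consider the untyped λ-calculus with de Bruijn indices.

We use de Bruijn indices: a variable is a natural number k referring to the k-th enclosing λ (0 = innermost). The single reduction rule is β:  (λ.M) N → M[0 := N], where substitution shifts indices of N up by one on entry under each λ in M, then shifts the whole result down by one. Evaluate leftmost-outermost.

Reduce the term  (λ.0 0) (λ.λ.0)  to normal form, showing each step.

Answer: normal form = λ.0  (in 2 steps)

Working:
  start: (λ.0 0) (λ.λ.0)
  step 1: (λ.λ.0) (λ.λ.0)
  step 2: λ.0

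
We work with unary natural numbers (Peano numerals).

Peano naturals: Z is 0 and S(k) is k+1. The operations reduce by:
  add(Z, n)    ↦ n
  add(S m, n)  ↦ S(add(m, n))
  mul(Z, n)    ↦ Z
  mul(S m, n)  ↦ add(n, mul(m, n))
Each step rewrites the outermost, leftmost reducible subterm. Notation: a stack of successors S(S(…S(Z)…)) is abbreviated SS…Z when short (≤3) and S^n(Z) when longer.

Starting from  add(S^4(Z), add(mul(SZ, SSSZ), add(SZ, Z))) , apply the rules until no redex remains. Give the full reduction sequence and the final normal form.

Answer: normal form = S^8(Z)  (in 17 steps)

Reduction:
  start: add(S^4(Z), add(mul(SZ, SSSZ), add(SZ, Z)))
  →1  S(add(SSSZ, add(mul(SZ, SSSZ), add(SZ, Z))))
  →2  S(S(add(SSZ, add(mul(SZ, SSSZ), add(SZ, Z)))))
  →3  S(S(S(add(SZ, add(mul(SZ, SSSZ), add(SZ, Z))))))
  →4  S(S(S(S(add(Z, add(mul(SZ, SSSZ), add(SZ, Z)))))))
  →5  S(S(S(S(add(mul(SZ, SSSZ), add(SZ, Z))))))
  →6  S(S(S(S(add(add(SSSZ, mul(Z, SSSZ)), add(SZ, Z))))))
  →7  S(S(S(S(add(S(add(SSZ, mul(Z, SSSZ))), add(SZ, Z))))))
  →8  S(S(S(S(S(add(add(SSZ, mul(Z, SSSZ)), add(SZ, Z)))))))
  →9  S(S(S(S(S(add(S(add(SZ, mul(Z, SSSZ))), add(SZ, Z)))))))
  →10  S(S(S(S(S(S(add(add(SZ, mul(Z, SSSZ)), add(SZ, Z))))))))
  →11  S(S(S(S(S(S(add(S(add(Z, mul(Z, SSSZ))), add(SZ, Z))))))))
  →12  S(S(S(S(S(S(S(add(add(Z, mul(Z, SSSZ)), add(SZ, Z)))))))))
  →13  S(S(S(S(S(S(S(add(mul(Z, SSSZ), add(SZ, Z)))))))))
  →14  S(S(S(S(S(S(S(add(Z, add(SZ, Z)))))))))
  →15  S(S(S(S(S(S(S(add(SZ, Z))))))))
  →16  S(S(S(S(S(S(S(S(add(Z, Z)))))))))
  →17  S^8(Z)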